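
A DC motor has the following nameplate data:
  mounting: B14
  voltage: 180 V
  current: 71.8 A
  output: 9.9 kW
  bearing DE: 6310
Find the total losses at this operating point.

3.02 kW

P_in = V·I = 180×71.8 = 12924 W
P_out = 9900 W
Losses = P_in − P_out = 12924 − 9900 = 3024 W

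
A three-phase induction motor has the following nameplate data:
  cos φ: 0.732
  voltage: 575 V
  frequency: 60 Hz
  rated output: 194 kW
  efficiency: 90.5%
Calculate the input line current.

P_out = 194 kW = 194000 W
P_in = P_out / η = 194000 / 0.905 = 214365 W
I_L = P_in / (√3·V_L·cosφ) = 214365 / (1.732 × 575 × 0.732) = 294 A

294 A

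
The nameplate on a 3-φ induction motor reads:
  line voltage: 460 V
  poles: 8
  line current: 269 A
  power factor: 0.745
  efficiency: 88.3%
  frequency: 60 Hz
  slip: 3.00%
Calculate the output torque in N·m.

P_in = √3·V·I·cosφ = 1.732 × 460 × 269 × 0.745 = 159667 W
P_out = η·P_in = 0.883 × 159667 = 140986 W
n_s = 120×60/8 = 900 rpm; n = 900×(1−0.03) = 873 rpm
ω = 2π×873/60 = 91.42 rad/s
τ = P_out/ω = 140986/91.42 = 1540 N·m

1540 N·m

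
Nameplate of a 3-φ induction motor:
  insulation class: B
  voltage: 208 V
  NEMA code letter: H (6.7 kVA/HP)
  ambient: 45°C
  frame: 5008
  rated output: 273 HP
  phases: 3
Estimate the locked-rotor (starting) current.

S_LR = 6.7 × 273 = 1829.1 kVA
I_LR = S_LR/(√3·V_L) = 1829100/(1.732×208) = 5080 A

5080 A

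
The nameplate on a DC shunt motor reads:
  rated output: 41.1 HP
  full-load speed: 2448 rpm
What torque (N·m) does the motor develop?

P_out = 41.1 × 746 = 30661 W
ω = 2π × 2448/60 = 256.4 rad/s
τ = P_out/ω = 30661/256.4 = 120 N·m

120 N·m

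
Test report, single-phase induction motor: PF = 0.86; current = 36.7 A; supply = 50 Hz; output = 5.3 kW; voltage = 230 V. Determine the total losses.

1960 W

P_in = V·I·cosφ = 230×36.7×0.86 = 7259 W
P_out = 5300 W
Losses = P_in − P_out = 7259 − 5300 = 1959 W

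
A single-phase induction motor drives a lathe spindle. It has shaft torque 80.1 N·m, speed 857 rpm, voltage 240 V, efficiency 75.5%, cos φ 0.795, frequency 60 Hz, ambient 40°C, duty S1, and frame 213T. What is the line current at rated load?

49.9 A

ω = 2π×857/60 = 89.74 rad/s; P_out = τω = 80.1 × 89.74 = 7188 W
P_in = P_out / η = 7188 / 0.755 = 9521 W
I = P_in / (V·cosφ) = 9521 / (240 × 0.795) = 49.9 A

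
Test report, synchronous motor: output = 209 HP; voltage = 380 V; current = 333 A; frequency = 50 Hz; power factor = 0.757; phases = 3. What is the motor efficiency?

94.0 %

P_out = 209 × 746 = 155914 W
P_in = √3·V_L·I_L·cosφ = 1.732 × 380 × 333 × 0.757 = 165910 W
η = P_out / P_in = 155914 / 165910 = 0.940 = 94.0%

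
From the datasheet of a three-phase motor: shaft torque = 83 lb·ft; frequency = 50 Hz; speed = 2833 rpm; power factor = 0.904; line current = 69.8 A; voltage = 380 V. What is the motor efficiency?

τ = 83 lb·ft × 1.356 = 112.5 N·m
ω = 2π × 2833/60 = 296.7 rad/s; P_out = τω = 112.5 × 296.7 = 33379 W
P_in = √3·V_L·I_L·cosφ = 1.732 × 380 × 69.8 × 0.904 = 41529 W
η = P_out / P_in = 33379 / 41529 = 0.804 = 80.4%

80.4 %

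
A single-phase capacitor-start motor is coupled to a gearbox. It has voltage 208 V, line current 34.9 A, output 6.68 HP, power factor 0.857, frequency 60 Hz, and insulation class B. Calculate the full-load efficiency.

P_out = 6.68 × 746 = 4983 W
P_in = V·I·cosφ = 208 × 34.9 × 0.857 = 6221 W
η = P_out / P_in = 4983 / 6221 = 0.801 = 80.1%

80.1 %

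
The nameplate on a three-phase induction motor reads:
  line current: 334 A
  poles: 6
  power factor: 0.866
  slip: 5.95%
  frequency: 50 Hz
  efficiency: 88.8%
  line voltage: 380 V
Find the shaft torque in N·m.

1720 N·m

P_in = √3·V·I·cosφ = 1.732 × 380 × 334 × 0.866 = 190369 W
P_out = η·P_in = 0.888 × 190369 = 169048 W
n_s = 120×50/6 = 1000 rpm; n = 1000×(1−0.0595) = 941 rpm
ω = 2π×941/60 = 98.54 rad/s
τ = P_out/ω = 169048/98.54 = 1720 N·m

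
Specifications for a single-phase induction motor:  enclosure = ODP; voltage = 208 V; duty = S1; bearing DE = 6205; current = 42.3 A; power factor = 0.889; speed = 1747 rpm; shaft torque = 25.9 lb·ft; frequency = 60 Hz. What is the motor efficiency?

τ = 25.9 lb·ft × 1.356 = 35.12 N·m
ω = 2π × 1747/60 = 182.9 rad/s; P_out = τω = 35.12 × 182.9 = 6423 W
P_in = V·I·cosφ = 208 × 42.3 × 0.889 = 7822 W
η = P_out / P_in = 6423 / 7822 = 0.821 = 82.1%

82.1 %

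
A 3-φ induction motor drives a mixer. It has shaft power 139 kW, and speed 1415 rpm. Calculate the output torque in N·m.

938 N·m

ω = 2π × 1415/60 = 148.2 rad/s
τ = P/ω = 139000/148.2 = 938 N·m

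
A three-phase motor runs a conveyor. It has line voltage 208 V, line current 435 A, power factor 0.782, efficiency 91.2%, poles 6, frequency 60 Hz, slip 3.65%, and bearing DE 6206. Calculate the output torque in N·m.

P_in = √3·V·I·cosφ = 1.732 × 208 × 435 × 0.782 = 122548 W
P_out = η·P_in = 0.912 × 122548 = 111764 W
n_s = 120×60/6 = 1200 rpm; n = 1200×(1−0.0365) = 1156 rpm
ω = 2π×1156/60 = 121.1 rad/s
τ = P_out/ω = 111764/121.1 = 923 N·m

923 N·m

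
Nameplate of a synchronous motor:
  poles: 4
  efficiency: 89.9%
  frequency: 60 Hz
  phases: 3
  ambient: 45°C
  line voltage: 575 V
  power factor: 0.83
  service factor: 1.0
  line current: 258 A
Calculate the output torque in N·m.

1020 N·m

P_in = √3·V·I·cosφ = 1.732 × 575 × 258 × 0.83 = 213262 W
P_out = η·P_in = 0.899 × 213262 = 191723 W
n = n_s = 120×60/4 = 1800 rpm (synchronous)
ω = 2π×1800/60 = 188.5 rad/s
τ = P_out/ω = 191723/188.5 = 1020 N·m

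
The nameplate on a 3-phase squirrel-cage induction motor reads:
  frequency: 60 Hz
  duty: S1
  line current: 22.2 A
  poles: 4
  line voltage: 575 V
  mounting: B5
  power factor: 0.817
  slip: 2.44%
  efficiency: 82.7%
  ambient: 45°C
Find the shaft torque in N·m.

81.2 N·m

P_in = √3·V·I·cosφ = 1.732 × 575 × 22.2 × 0.817 = 18063 W
P_out = η·P_in = 0.827 × 18063 = 14938 W
n_s = 120×60/4 = 1800 rpm; n = 1800×(1−0.0244) = 1756 rpm
ω = 2π×1756/60 = 183.9 rad/s
τ = P_out/ω = 14938/183.9 = 81.2 N·m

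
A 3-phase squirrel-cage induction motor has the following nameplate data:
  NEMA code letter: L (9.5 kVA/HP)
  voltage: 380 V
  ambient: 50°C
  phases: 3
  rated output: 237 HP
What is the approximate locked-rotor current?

3420 A

S_LR = 9.5 × 237 = 2251.5 kVA
I_LR = S_LR/(√3·V_L) = 2251500/(1.732×380) = 3420 A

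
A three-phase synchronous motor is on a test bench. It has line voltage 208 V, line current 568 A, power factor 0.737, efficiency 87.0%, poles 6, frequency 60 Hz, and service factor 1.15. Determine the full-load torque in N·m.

1040 N·m

P_in = √3·V·I·cosφ = 1.732 × 208 × 568 × 0.737 = 150809 W
P_out = η·P_in = 0.87 × 150809 = 131204 W
n = n_s = 120×60/6 = 1200 rpm (synchronous)
ω = 2π×1200/60 = 125.7 rad/s
τ = P_out/ω = 131204/125.7 = 1040 N·m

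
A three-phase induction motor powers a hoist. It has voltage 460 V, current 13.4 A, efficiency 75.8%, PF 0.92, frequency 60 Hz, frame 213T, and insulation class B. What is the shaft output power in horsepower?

P_in = √3·V·I·cosφ = 1.732 × 460 × 13.4 × 0.92 = 9822 W
P_out = η·P_in = 0.758 × 9822 = 7445 W
= 7445/746 = 9.98 HP

9.98 HP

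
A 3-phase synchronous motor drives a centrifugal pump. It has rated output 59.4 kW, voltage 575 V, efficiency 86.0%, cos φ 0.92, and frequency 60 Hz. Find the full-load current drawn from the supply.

P_out = 59.4 kW = 59400 W
P_in = P_out / η = 59400 / 0.860 = 69070 W
I_L = P_in / (√3·V_L·cosφ) = 69070 / (1.732 × 575 × 0.92) = 75.4 A

75.4 A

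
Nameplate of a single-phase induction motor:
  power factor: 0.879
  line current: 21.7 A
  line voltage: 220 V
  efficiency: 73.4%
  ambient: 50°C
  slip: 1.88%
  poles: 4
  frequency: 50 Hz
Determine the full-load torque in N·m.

P_in = V·I·cosφ = 220 × 21.7 × 0.879 = 4196 W
P_out = η·P_in = 0.734 × 4196 = 3080 W
n_s = 120×50/4 = 1500 rpm; n = 1500×(1−0.0188) = 1472 rpm
ω = 2π×1472/60 = 154.1 rad/s
τ = P_out/ω = 3080/154.1 = 20 N·m

20 N·m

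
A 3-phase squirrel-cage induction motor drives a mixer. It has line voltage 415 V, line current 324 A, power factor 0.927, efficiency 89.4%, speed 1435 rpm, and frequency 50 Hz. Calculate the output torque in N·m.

1280 N·m

P_in = √3·V·I·cosφ = 1.732 × 415 × 324 × 0.927 = 215884 W
P_out = η·P_in = 0.894 × 215884 = 193000 W
n = 1435 rpm
ω = 2π×1435/60 = 150.3 rad/s
τ = P_out/ω = 193000/150.3 = 1280 N·m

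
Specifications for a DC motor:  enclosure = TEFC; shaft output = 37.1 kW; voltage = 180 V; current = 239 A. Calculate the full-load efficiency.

86.2 %

P_out = 37.1 kW = 37100 W
P_in = V·I = 180 × 239 = 43020 W
η = P_out / P_in = 37100 / 43020 = 0.862 = 86.2%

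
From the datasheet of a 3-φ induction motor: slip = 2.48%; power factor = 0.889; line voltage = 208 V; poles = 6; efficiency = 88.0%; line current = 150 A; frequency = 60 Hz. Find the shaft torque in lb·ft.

254 lb·ft

P_in = √3·V·I·cosφ = 1.732 × 208 × 150 × 0.889 = 48040 W
P_out = η·P_in = 0.88 × 48040 = 42275 W
n_s = 120×60/6 = 1200 rpm; n = 1200×(1−0.0248) = 1170 rpm
ω = 2π×1170/60 = 122.5 rad/s
τ = P_out/ω = 42275/122.5 = 345.1 N·m
In lb·ft: 345.1/1.356 = 254 lb·ft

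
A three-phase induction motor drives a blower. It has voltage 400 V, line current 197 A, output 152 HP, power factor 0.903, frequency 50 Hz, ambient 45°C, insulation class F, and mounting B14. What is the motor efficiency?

92.0 %

P_out = 152 × 746 = 113392 W
P_in = √3·V_L·I_L·cosφ = 1.732 × 400 × 197 × 0.903 = 123243 W
η = P_out / P_in = 113392 / 123243 = 0.920 = 92.0%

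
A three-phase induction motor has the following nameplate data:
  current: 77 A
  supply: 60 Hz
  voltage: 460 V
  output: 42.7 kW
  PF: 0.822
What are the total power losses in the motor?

P_in = √3·V·I·cosφ = 1.732×460×77×0.822 = 50428 W
P_out = 42700 W
Losses = P_in − P_out = 50428 − 42700 = 7728 W

7.73 kW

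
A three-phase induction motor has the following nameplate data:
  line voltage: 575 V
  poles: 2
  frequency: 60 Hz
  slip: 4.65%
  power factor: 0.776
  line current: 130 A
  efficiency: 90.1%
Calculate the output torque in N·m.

P_in = √3·V·I·cosφ = 1.732 × 575 × 130 × 0.776 = 100466 W
P_out = η·P_in = 0.901 × 100466 = 90520 W
n_s = 120×60/2 = 3600 rpm; n = 3600×(1−0.0465) = 3433 rpm
ω = 2π×3433/60 = 359.5 rad/s
τ = P_out/ω = 90520/359.5 = 252 N·m

252 N·m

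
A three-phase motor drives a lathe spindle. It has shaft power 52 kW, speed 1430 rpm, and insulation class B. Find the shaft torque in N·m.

347 N·m

ω = 2π × 1430/60 = 149.7 rad/s
τ = P/ω = 52000/149.7 = 347 N·m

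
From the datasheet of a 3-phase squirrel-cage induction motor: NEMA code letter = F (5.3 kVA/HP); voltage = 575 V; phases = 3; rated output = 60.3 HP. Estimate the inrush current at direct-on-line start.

S_LR = 5.3 × 60.3 = 319.59 kVA
I_LR = S_LR/(√3·V_L) = 319590/(1.732×575) = 321 A

321 A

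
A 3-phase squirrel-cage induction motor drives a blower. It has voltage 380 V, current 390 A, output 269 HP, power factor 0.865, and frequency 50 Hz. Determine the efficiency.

90.4 %

P_out = 269 × 746 = 200674 W
P_in = √3·V_L·I_L·cosφ = 1.732 × 380 × 390 × 0.865 = 222030 W
η = P_out / P_in = 200674 / 222030 = 0.904 = 90.4%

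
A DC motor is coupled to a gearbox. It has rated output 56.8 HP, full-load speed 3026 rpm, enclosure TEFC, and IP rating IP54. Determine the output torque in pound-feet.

98.6 lb·ft

P_out = 56.8 × 746 = 42373 W
ω = 2π × 3026/60 = 316.9 rad/s
τ = P_out/ω = 42373/316.9 = 133.7 N·m
In lb·ft: 133.7/1.356 = 98.6 lb·ft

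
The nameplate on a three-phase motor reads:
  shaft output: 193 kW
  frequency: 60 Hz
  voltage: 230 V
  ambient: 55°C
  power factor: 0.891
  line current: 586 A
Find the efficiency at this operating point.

92.8 %

P_out = 193 kW = 193000 W
P_in = √3·V_L·I_L·cosφ = 1.732 × 230 × 586 × 0.891 = 207994 W
η = P_out / P_in = 193000 / 207994 = 0.928 = 92.8%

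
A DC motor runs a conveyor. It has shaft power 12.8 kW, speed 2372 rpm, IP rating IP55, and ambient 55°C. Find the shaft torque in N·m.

51.5 N·m

ω = 2π × 2372/60 = 248.4 rad/s
τ = P/ω = 12800/248.4 = 51.5 N·m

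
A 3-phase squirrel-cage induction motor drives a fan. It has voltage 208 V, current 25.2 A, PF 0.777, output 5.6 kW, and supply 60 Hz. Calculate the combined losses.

1450 W

P_in = √3·V·I·cosφ = 1.732×208×25.2×0.777 = 7054 W
P_out = 5600 W
Losses = P_in − P_out = 7054 − 5600 = 1454 W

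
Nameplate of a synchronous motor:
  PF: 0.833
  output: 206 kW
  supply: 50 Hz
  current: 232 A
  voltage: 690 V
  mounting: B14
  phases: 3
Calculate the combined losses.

P_in = √3·V·I·cosφ = 1.732×690×232×0.833 = 230956 W
P_out = 206000 W
Losses = P_in − P_out = 230956 − 206000 = 24956 W

25000 W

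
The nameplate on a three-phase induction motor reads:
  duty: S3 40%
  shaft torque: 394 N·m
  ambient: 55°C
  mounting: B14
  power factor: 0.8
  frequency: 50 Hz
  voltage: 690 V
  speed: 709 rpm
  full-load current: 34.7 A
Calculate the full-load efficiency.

88.2 %

ω = 2π × 709/60 = 74.25 rad/s; P_out = τω = 394 × 74.25 = 29255 W
P_in = √3·V_L·I_L·cosφ = 1.732 × 690 × 34.7 × 0.8 = 33175 W
η = P_out / P_in = 29255 / 33175 = 0.882 = 88.2%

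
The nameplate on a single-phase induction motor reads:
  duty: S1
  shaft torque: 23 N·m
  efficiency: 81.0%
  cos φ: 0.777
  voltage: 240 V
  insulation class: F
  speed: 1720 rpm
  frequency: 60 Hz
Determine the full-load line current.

ω = 2π×1720/60 = 180.1 rad/s; P_out = τω = 23 × 180.1 = 4142 W
P_in = P_out / η = 4142 / 0.810 = 5114 W
I = P_in / (V·cosφ) = 5114 / (240 × 0.777) = 27.4 A

27.4 A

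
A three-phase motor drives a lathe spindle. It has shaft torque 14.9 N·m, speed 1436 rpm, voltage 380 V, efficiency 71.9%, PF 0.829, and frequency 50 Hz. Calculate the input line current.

5.71 A

ω = 2π×1436/60 = 150.4 rad/s; P_out = τω = 14.9 × 150.4 = 2241 W
P_in = P_out / η = 2241 / 0.719 = 3117 W
I_L = P_in / (√3·V_L·cosφ) = 3117 / (1.732 × 380 × 0.829) = 5.71 A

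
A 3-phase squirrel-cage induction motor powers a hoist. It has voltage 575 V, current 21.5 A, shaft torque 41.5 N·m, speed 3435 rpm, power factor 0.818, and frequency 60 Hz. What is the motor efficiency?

85.2 %

ω = 2π × 3435/60 = 359.7 rad/s; P_out = τω = 41.5 × 359.7 = 14928 W
P_in = √3·V_L·I_L·cosφ = 1.732 × 575 × 21.5 × 0.818 = 17515 W
η = P_out / P_in = 14928 / 17515 = 0.852 = 85.2%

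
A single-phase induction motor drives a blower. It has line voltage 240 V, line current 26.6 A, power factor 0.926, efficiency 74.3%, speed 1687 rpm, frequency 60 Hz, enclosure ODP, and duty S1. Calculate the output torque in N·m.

24.9 N·m

P_in = V·I·cosφ = 240 × 26.6 × 0.926 = 5912 W
P_out = η·P_in = 0.743 × 5912 = 4393 W
n = 1687 rpm
ω = 2π×1687/60 = 176.7 rad/s
τ = P_out/ω = 4393/176.7 = 24.9 N·m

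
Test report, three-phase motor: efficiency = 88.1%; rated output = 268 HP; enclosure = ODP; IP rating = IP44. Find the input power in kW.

P_out = 268 × 746 = 199928 W
P_in = P_out/η = 199928/0.881 = 226933 W = 227 kW

227 kW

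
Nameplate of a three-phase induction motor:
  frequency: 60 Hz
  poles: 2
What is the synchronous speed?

3600 rpm

n_s = 120f/p = 120×60/2 = 3600 rpm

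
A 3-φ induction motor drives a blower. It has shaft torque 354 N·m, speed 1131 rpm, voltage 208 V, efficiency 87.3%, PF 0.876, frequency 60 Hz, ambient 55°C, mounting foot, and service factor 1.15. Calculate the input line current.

ω = 2π×1131/60 = 118.4 rad/s; P_out = τω = 354 × 118.4 = 41914 W
P_in = P_out / η = 41914 / 0.873 = 48011 W
I_L = P_in / (√3·V_L·cosφ) = 48011 / (1.732 × 208 × 0.876) = 152 A

152 A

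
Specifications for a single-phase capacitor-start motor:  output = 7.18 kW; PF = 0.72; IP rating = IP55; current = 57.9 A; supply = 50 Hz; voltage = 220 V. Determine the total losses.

P_in = V·I·cosφ = 220×57.9×0.72 = 9171 W
P_out = 7180 W
Losses = P_in − P_out = 9171 − 7180 = 1991 W

1990 W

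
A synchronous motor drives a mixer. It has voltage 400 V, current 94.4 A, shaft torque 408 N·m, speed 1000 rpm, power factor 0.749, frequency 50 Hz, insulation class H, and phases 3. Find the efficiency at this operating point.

87.2 %

ω = 2π × 1000/60 = 104.7 rad/s; P_out = τω = 408 × 104.7 = 42718 W
P_in = √3·V_L·I_L·cosφ = 1.732 × 400 × 94.4 × 0.749 = 48985 W
η = P_out / P_in = 42718 / 48985 = 0.872 = 87.2%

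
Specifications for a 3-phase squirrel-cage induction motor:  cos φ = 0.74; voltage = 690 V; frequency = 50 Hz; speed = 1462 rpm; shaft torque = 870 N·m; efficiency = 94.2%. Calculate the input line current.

ω = 2π×1462/60 = 153.1 rad/s; P_out = τω = 870 × 153.1 = 133197 W
P_in = P_out / η = 133197 / 0.942 = 141398 W
I_L = P_in / (√3·V_L·cosφ) = 141398 / (1.732 × 690 × 0.74) = 160 A

160 A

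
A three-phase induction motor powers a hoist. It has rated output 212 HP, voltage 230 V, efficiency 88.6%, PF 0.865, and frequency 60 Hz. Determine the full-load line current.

P_out = 212 × 746 = 158152 W
P_in = P_out / η = 158152 / 0.886 = 178501 W
I_L = P_in / (√3·V_L·cosφ) = 178501 / (1.732 × 230 × 0.865) = 518 A

518 A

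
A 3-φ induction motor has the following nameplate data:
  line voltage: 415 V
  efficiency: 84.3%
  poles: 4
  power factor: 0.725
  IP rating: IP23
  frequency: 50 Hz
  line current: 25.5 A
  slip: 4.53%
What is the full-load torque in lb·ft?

P_in = √3·V·I·cosφ = 1.732 × 415 × 25.5 × 0.725 = 13288 W
P_out = η·P_in = 0.843 × 13288 = 11202 W
n_s = 120×50/4 = 1500 rpm; n = 1500×(1−0.0453) = 1432 rpm
ω = 2π×1432/60 = 150 rad/s
τ = P_out/ω = 11202/150 = 74.68 N·m
In lb·ft: 74.68/1.356 = 55.1 lb·ft

55.1 lb·ft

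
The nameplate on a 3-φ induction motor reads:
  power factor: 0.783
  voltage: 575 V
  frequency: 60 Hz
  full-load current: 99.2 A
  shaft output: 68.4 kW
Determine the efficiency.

P_out = 68.4 kW = 68400 W
P_in = √3·V_L·I_L·cosφ = 1.732 × 575 × 99.2 × 0.783 = 77355 W
η = P_out / P_in = 68400 / 77355 = 0.884 = 88.4%

88.4 %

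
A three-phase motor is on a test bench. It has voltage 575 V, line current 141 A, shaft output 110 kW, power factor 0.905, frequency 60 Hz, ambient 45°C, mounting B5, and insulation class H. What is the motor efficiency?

86.6 %

P_out = 110 kW = 110000 W
P_in = √3·V_L·I_L·cosφ = 1.732 × 575 × 141 × 0.905 = 127082 W
η = P_out / P_in = 110000 / 127082 = 0.866 = 86.6%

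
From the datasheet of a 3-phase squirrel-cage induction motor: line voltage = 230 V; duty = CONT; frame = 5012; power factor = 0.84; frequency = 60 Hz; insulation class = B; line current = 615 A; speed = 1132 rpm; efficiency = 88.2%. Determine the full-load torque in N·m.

P_in = √3·V·I·cosφ = 1.732 × 230 × 615 × 0.84 = 205793 W
P_out = η·P_in = 0.882 × 205793 = 181509 W
n = 1132 rpm
ω = 2π×1132/60 = 118.5 rad/s
τ = P_out/ω = 181509/118.5 = 1530 N·m

1530 N·m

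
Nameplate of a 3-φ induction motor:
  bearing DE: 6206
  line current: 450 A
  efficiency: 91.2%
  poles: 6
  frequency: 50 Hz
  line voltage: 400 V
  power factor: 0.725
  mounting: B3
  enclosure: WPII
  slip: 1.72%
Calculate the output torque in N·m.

P_in = √3·V·I·cosφ = 1.732 × 400 × 450 × 0.725 = 226026 W
P_out = η·P_in = 0.912 × 226026 = 206136 W
n_s = 120×50/6 = 1000 rpm; n = 1000×(1−0.0172) = 983 rpm
ω = 2π×983/60 = 102.9 rad/s
τ = P_out/ω = 206136/102.9 = 2000 N·m

2000 N·m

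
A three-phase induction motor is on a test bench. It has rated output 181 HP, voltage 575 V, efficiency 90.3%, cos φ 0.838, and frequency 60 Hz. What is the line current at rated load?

P_out = 181 × 746 = 135026 W
P_in = P_out / η = 135026 / 0.903 = 149530 W
I_L = P_in / (√3·V_L·cosφ) = 149530 / (1.732 × 575 × 0.838) = 179 A

179 A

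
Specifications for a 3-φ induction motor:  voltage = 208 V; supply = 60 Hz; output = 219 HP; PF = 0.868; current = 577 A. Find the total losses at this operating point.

17100 W

P_in = √3·V·I·cosφ = 1.732×208×577×0.868 = 180429 W
P_out = 219×746 = 163374 W
Losses = P_in − P_out = 180429 − 163374 = 17055 W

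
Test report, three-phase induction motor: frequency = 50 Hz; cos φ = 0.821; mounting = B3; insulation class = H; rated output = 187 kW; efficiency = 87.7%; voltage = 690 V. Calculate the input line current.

217 A

P_out = 187 kW = 187000 W
P_in = P_out / η = 187000 / 0.877 = 213227 W
I_L = P_in / (√3·V_L·cosφ) = 213227 / (1.732 × 690 × 0.821) = 217 A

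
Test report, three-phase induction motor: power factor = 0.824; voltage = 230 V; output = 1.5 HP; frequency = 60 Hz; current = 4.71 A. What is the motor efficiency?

P_out = 1.5 × 746 = 1119 W
P_in = √3·V_L·I_L·cosφ = 1.732 × 230 × 4.71 × 0.824 = 1546 W
η = P_out / P_in = 1119 / 1546 = 0.724 = 72.4%

72.4 %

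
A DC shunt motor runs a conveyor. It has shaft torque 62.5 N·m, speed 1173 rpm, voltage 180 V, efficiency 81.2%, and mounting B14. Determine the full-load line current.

52.5 A

ω = 2π×1173/60 = 122.8 rad/s; P_out = τω = 62.5 × 122.8 = 7675 W
P_in = P_out / η = 7675 / 0.812 = 9452 W
I = P_in / V = 9452 / 180 = 52.5 A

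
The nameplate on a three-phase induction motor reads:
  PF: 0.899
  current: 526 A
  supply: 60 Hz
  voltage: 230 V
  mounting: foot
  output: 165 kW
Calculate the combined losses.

P_in = √3·V·I·cosφ = 1.732×230×526×0.899 = 188374 W
P_out = 165000 W
Losses = P_in − P_out = 188374 − 165000 = 23374 W

23400 W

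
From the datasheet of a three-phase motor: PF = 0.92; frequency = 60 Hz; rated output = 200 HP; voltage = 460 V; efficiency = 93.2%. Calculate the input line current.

P_out = 200 × 746 = 149200 W
P_in = P_out / η = 149200 / 0.932 = 160086 W
I_L = P_in / (√3·V_L·cosφ) = 160086 / (1.732 × 460 × 0.92) = 218 A

218 A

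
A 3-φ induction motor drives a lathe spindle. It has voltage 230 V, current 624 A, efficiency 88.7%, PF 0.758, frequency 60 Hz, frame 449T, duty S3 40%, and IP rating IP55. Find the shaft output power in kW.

167 kW

P_in = √3·V·I·cosφ = 1.732 × 230 × 624 × 0.758 = 188421 W
P_out = η·P_in = 0.887 × 188421 = 167129 W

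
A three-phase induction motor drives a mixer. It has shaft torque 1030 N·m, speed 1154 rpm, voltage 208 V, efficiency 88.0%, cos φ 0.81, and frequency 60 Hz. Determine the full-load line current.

485 A

ω = 2π×1154/60 = 120.8 rad/s; P_out = τω = 1030 × 120.8 = 124424 W
P_in = P_out / η = 124424 / 0.880 = 141391 W
I_L = P_in / (√3·V_L·cosφ) = 141391 / (1.732 × 208 × 0.81) = 485 A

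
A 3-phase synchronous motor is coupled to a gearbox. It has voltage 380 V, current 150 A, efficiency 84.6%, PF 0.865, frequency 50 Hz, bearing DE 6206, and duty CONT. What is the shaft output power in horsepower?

96.8 HP

P_in = √3·V·I·cosφ = 1.732 × 380 × 150 × 0.865 = 85396 W
P_out = η·P_in = 0.846 × 85396 = 72245 W
= 72245/746 = 96.8 HP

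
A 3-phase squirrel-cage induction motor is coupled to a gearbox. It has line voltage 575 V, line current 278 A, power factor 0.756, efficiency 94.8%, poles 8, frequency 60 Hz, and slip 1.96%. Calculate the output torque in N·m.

2150 N·m

P_in = √3·V·I·cosφ = 1.732 × 575 × 278 × 0.756 = 209306 W
P_out = η·P_in = 0.948 × 209306 = 198422 W
n_s = 120×60/8 = 900 rpm; n = 900×(1−0.0196) = 882 rpm
ω = 2π×882/60 = 92.36 rad/s
τ = P_out/ω = 198422/92.36 = 2150 N·m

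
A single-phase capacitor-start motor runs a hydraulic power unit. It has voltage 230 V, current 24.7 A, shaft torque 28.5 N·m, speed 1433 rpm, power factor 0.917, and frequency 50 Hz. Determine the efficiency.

82.1 %

ω = 2π × 1433/60 = 150.1 rad/s; P_out = τω = 28.5 × 150.1 = 4278 W
P_in = V·I·cosφ = 230 × 24.7 × 0.917 = 5209 W
η = P_out / P_in = 4278 / 5209 = 0.821 = 82.1%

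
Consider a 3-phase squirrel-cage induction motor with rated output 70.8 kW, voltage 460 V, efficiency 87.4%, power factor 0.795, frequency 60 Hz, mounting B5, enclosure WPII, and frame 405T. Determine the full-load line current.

P_out = 70.8 kW = 70800 W
P_in = P_out / η = 70800 / 0.874 = 81007 W
I_L = P_in / (√3·V_L·cosφ) = 81007 / (1.732 × 460 × 0.795) = 128 A

128 A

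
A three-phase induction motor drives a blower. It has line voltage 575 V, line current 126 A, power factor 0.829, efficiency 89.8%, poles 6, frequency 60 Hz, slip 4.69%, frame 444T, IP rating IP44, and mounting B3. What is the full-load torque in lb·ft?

P_in = √3·V·I·cosφ = 1.732 × 575 × 126 × 0.829 = 104026 W
P_out = η·P_in = 0.898 × 104026 = 93415 W
n_s = 120×60/6 = 1200 rpm; n = 1200×(1−0.0469) = 1144 rpm
ω = 2π×1144/60 = 119.8 rad/s
τ = P_out/ω = 93415/119.8 = 779.8 N·m
In lb·ft: 779.8/1.356 = 575 lb·ft

575 lb·ft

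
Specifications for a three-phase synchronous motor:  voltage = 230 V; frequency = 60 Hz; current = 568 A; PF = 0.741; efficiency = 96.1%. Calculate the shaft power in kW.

161 kW

P_in = √3·V·I·cosφ = 1.732 × 230 × 568 × 0.741 = 167665 W
P_out = η·P_in = 0.961 × 167665 = 161126 W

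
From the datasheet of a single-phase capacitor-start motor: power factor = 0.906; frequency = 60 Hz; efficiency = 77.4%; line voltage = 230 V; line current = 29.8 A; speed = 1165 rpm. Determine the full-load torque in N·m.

39.4 N·m

P_in = V·I·cosφ = 230 × 29.8 × 0.906 = 6210 W
P_out = η·P_in = 0.774 × 6210 = 4807 W
n = 1165 rpm
ω = 2π×1165/60 = 122 rad/s
τ = P_out/ω = 4807/122 = 39.4 N·m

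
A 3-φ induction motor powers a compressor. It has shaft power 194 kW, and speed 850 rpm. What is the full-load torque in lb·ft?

ω = 2π × 850/60 = 89.01 rad/s
τ = P/ω = 194000/89.01 = 2180 N·m
In lb·ft: 2180/1.356 = 1610 lb·ft

1610 lb·ft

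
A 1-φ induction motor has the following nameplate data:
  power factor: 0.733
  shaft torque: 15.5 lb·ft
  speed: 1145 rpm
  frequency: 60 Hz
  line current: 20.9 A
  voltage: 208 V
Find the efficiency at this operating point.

τ = 15.5 lb·ft × 1.356 = 21.02 N·m
ω = 2π × 1145/60 = 119.9 rad/s; P_out = τω = 21.02 × 119.9 = 2520 W
P_in = V·I·cosφ = 208 × 20.9 × 0.733 = 3186 W
η = P_out / P_in = 2520 / 3186 = 0.791 = 79.1%

79.1 %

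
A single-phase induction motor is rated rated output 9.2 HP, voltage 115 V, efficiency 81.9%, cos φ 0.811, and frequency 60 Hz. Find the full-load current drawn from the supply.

89.9 A

P_out = 9.2 × 746 = 6863 W
P_in = P_out / η = 6863 / 0.819 = 8380 W
I = P_in / (V·cosφ) = 8380 / (115 × 0.811) = 89.9 A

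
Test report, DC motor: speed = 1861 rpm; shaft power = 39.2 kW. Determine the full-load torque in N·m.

ω = 2π × 1861/60 = 194.9 rad/s
τ = P/ω = 39200/194.9 = 201 N·m

201 N·m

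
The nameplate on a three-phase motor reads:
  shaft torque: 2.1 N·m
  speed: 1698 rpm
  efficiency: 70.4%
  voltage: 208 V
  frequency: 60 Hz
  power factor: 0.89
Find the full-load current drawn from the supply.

ω = 2π×1698/60 = 177.8 rad/s; P_out = τω = 2.1 × 177.8 = 373 W
P_in = P_out / η = 373 / 0.704 = 530 W
I_L = P_in / (√3·V_L·cosφ) = 530 / (1.732 × 208 × 0.89) = 1.65 A

1.65 A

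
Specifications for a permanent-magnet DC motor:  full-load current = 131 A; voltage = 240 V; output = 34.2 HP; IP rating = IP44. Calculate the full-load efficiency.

81.1 %

P_out = 34.2 × 746 = 25513 W
P_in = V·I = 240 × 131 = 31440 W
η = P_out / P_in = 25513 / 31440 = 0.811 = 81.1%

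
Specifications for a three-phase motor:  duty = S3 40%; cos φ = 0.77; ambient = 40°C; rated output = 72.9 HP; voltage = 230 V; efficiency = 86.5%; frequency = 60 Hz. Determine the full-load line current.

P_out = 72.9 × 746 = 54383 W
P_in = P_out / η = 54383 / 0.865 = 62871 W
I_L = P_in / (√3·V_L·cosφ) = 62871 / (1.732 × 230 × 0.77) = 205 A

205 A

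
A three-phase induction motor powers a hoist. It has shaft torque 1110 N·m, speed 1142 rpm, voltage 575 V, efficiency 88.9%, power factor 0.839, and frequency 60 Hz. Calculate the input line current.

ω = 2π×1142/60 = 119.6 rad/s; P_out = τω = 1110 × 119.6 = 132756 W
P_in = P_out / η = 132756 / 0.889 = 149332 W
I_L = P_in / (√3·V_L·cosφ) = 149332 / (1.732 × 575 × 0.839) = 179 A

179 A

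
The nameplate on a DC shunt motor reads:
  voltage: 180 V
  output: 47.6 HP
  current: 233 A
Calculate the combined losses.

P_in = V·I = 180×233 = 41940 W
P_out = 47.6×746 = 35510 W
Losses = P_in − P_out = 41940 − 35510 = 6430 W

6430 W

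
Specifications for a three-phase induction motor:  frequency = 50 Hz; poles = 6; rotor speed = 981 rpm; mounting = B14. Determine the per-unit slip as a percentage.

1.90 %

n_s = 120f/p = 120×50/6 = 1000 rpm
s = (n_s − n)/n_s = (1000 − 981)/1000 = 0.0190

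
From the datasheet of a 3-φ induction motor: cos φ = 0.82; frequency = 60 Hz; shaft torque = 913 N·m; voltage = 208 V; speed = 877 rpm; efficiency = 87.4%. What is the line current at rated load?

ω = 2π×877/60 = 91.84 rad/s; P_out = τω = 913 × 91.84 = 83850 W
P_in = P_out / η = 83850 / 0.874 = 95938 W
I_L = P_in / (√3·V_L·cosφ) = 95938 / (1.732 × 208 × 0.82) = 325 A

325 A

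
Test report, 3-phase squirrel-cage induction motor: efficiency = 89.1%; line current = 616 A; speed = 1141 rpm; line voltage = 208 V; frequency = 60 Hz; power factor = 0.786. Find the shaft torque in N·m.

1300 N·m

P_in = √3·V·I·cosφ = 1.732 × 208 × 616 × 0.786 = 174427 W
P_out = η·P_in = 0.891 × 174427 = 155414 W
n = 1141 rpm
ω = 2π×1141/60 = 119.5 rad/s
τ = P_out/ω = 155414/119.5 = 1300 N·m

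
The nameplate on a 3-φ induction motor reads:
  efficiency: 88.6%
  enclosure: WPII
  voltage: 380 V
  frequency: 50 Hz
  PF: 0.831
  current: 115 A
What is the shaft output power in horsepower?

74.7 HP

P_in = √3·V·I·cosφ = 1.732 × 380 × 115 × 0.831 = 62897 W
P_out = η·P_in = 0.886 × 62897 = 55727 W
= 55727/746 = 74.7 HP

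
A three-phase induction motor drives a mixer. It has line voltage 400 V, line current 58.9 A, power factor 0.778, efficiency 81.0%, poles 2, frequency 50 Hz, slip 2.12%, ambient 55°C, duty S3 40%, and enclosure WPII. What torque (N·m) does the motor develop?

P_in = √3·V·I·cosφ = 1.732 × 400 × 58.9 × 0.778 = 31747 W
P_out = η·P_in = 0.81 × 31747 = 25715 W
n_s = 120×50/2 = 3000 rpm; n = 3000×(1−0.0212) = 2936 rpm
ω = 2π×2936/60 = 307.5 rad/s
τ = P_out/ω = 25715/307.5 = 83.6 N·m

83.6 N·m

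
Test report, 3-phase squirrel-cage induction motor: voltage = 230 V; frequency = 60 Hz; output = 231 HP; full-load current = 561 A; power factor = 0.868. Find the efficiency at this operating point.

P_out = 231 × 746 = 172326 W
P_in = √3·V_L·I_L·cosφ = 1.732 × 230 × 561 × 0.868 = 193981 W
η = P_out / P_in = 172326 / 193981 = 0.888 = 88.8%

88.8 %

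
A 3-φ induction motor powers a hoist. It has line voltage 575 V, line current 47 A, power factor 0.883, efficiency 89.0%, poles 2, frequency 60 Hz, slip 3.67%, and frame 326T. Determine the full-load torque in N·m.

101 N·m

P_in = √3·V·I·cosφ = 1.732 × 575 × 47 × 0.883 = 41331 W
P_out = η·P_in = 0.89 × 41331 = 36785 W
n_s = 120×60/2 = 3600 rpm; n = 3600×(1−0.0367) = 3468 rpm
ω = 2π×3468/60 = 363.2 rad/s
τ = P_out/ω = 36785/363.2 = 101 N·m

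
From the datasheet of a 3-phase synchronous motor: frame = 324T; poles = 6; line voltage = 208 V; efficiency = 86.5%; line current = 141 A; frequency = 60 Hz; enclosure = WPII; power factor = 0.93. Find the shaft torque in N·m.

325 N·m

P_in = √3·V·I·cosφ = 1.732 × 208 × 141 × 0.93 = 47240 W
P_out = η·P_in = 0.865 × 47240 = 40863 W
n = n_s = 120×60/6 = 1200 rpm (synchronous)
ω = 2π×1200/60 = 125.7 rad/s
τ = P_out/ω = 40863/125.7 = 325 N·m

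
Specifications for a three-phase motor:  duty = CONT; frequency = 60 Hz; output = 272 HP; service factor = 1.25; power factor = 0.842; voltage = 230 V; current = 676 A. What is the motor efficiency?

P_out = 272 × 746 = 202912 W
P_in = √3·V_L·I_L·cosφ = 1.732 × 230 × 676 × 0.842 = 226743 W
η = P_out / P_in = 202912 / 226743 = 0.895 = 89.5%

89.5 %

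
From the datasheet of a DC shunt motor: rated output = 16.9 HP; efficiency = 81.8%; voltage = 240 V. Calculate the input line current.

P_out = 16.9 × 746 = 12607 W
P_in = P_out / η = 12607 / 0.818 = 15412 W
I = P_in / V = 15412 / 240 = 64.2 A

64.2 A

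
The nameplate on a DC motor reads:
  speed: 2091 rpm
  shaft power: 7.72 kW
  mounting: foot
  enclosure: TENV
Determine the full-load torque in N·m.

35.3 N·m

ω = 2π × 2091/60 = 219 rad/s
τ = P/ω = 7720/219 = 35.3 N·m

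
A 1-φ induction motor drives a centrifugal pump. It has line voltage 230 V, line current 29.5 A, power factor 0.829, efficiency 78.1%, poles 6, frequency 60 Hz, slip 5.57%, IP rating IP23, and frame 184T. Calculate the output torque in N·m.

P_in = V·I·cosφ = 230 × 29.5 × 0.829 = 5625 W
P_out = η·P_in = 0.781 × 5625 = 4393 W
n_s = 120×60/6 = 1200 rpm; n = 1200×(1−0.0557) = 1133 rpm
ω = 2π×1133/60 = 118.6 rad/s
τ = P_out/ω = 4393/118.6 = 37 N·m

37 N·m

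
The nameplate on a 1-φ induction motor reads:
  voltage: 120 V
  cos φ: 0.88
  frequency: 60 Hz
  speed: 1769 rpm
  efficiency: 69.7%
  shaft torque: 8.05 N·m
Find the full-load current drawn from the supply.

ω = 2π×1769/60 = 185.2 rad/s; P_out = τω = 8.05 × 185.2 = 1491 W
P_in = P_out / η = 1491 / 0.697 = 2139 W
I = P_in / (V·cosφ) = 2139 / (120 × 0.88) = 20.3 A

20.3 A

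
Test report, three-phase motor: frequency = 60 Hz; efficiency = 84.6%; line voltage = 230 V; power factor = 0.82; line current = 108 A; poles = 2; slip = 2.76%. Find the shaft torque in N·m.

P_in = √3·V·I·cosφ = 1.732 × 230 × 108 × 0.82 = 35279 W
P_out = η·P_in = 0.846 × 35279 = 29846 W
n_s = 120×60/2 = 3600 rpm; n = 3600×(1−0.0276) = 3501 rpm
ω = 2π×3501/60 = 366.6 rad/s
τ = P_out/ω = 29846/366.6 = 81.4 N·m

81.4 N·m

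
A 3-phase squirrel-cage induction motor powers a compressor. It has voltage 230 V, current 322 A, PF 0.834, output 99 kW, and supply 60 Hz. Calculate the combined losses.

P_in = √3·V·I·cosφ = 1.732×230×322×0.834 = 106979 W
P_out = 99000 W
Losses = P_in − P_out = 106979 − 99000 = 7979 W

7.98 kW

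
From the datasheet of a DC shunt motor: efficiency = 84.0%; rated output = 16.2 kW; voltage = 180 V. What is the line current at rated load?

P_out = 16.2 kW = 16200 W
P_in = P_out / η = 16200 / 0.840 = 19286 W
I = P_in / V = 19286 / 180 = 107 A

107 A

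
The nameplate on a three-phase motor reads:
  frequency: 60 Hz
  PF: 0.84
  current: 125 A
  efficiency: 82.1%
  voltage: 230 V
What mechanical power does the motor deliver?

P_in = √3·V·I·cosφ = 1.732 × 230 × 125 × 0.84 = 41828 W
P_out = η·P_in = 0.821 × 41828 = 34341 W

34.3 kW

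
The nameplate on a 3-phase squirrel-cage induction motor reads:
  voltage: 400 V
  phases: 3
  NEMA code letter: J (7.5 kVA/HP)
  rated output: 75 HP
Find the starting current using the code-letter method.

S_LR = 7.5 × 75 = 562.5 kVA
I_LR = S_LR/(√3·V_L) = 562500/(1.732×400) = 812 A

812 A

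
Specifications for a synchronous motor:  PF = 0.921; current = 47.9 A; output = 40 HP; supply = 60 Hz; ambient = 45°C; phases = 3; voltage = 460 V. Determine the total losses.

P_in = √3·V·I·cosφ = 1.732×460×47.9×0.921 = 35148 W
P_out = 40×746 = 29840 W
Losses = P_in − P_out = 35148 − 29840 = 5308 W

5310 W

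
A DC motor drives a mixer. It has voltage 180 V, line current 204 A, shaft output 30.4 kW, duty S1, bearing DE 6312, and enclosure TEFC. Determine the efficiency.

P_out = 30.4 kW = 30400 W
P_in = V·I = 180 × 204 = 36720 W
η = P_out / P_in = 30400 / 36720 = 0.828 = 82.8%

82.8 %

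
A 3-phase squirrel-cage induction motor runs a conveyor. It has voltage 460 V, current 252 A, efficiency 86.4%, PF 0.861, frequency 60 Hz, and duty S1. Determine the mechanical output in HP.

200 HP

P_in = √3·V·I·cosφ = 1.732 × 460 × 252 × 0.861 = 172866 W
P_out = η·P_in = 0.864 × 172866 = 149356 W
= 149356/746 = 200 HP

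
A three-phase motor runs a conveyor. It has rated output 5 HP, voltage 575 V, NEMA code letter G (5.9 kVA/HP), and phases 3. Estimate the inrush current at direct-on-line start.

29.6 A

S_LR = 5.9 × 5 = 29.5 kVA
I_LR = S_LR/(√3·V_L) = 29500/(1.732×575) = 29.6 A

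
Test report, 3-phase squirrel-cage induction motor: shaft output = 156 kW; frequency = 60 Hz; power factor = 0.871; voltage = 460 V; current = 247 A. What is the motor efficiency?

P_out = 156 kW = 156000 W
P_in = √3·V_L·I_L·cosφ = 1.732 × 460 × 247 × 0.871 = 171404 W
η = P_out / P_in = 156000 / 171404 = 0.910 = 91.0%

91.0 %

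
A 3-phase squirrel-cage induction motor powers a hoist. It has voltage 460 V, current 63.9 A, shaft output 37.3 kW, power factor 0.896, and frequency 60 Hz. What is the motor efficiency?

81.8 %

P_out = 37.3 kW = 37300 W
P_in = √3·V_L·I_L·cosφ = 1.732 × 460 × 63.9 × 0.896 = 45616 W
η = P_out / P_in = 37300 / 45616 = 0.818 = 81.8%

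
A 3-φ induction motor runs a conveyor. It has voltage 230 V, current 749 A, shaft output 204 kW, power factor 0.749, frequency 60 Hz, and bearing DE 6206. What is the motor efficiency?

91.3 %

P_out = 204 kW = 204000 W
P_in = √3·V_L·I_L·cosφ = 1.732 × 230 × 749 × 0.749 = 223480 W
η = P_out / P_in = 204000 / 223480 = 0.913 = 91.3%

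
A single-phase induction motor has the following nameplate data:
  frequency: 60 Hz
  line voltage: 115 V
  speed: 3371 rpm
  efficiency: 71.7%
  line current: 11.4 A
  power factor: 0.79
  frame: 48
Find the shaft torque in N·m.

2.1 N·m

P_in = V·I·cosφ = 115 × 11.4 × 0.79 = 1036 W
P_out = η·P_in = 0.717 × 1036 = 743 W
n = 3371 rpm
ω = 2π×3371/60 = 353 rad/s
τ = P_out/ω = 743/353 = 2.1 N·m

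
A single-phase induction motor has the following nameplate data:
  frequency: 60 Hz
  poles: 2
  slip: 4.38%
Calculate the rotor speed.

n_s = 120f/p = 120×60/2 = 3600 rpm
n = n_s(1 − s) = 3600 × (1 − 0.0438) = 3442 rpm

3442 rpm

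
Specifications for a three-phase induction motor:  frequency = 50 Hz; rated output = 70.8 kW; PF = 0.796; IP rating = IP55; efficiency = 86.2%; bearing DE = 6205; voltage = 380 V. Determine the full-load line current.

157 A

P_out = 70.8 kW = 70800 W
P_in = P_out / η = 70800 / 0.862 = 82135 W
I_L = P_in / (√3·V_L·cosφ) = 82135 / (1.732 × 380 × 0.796) = 157 A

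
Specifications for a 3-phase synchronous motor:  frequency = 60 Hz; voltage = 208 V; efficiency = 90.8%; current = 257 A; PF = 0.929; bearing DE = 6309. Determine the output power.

78.1 kW

P_in = √3·V·I·cosφ = 1.732 × 208 × 257 × 0.929 = 86012 W
P_out = η·P_in = 0.908 × 86012 = 78099 W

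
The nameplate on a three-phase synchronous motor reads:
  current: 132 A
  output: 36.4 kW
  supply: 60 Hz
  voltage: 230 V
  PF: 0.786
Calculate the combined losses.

P_in = √3·V·I·cosφ = 1.732×230×132×0.786 = 41331 W
P_out = 36400 W
Losses = P_in − P_out = 41331 − 36400 = 4931 W

4.93 kW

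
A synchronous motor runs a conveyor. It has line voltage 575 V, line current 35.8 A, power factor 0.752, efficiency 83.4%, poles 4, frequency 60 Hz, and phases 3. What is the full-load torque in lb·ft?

P_in = √3·V·I·cosφ = 1.732 × 575 × 35.8 × 0.752 = 26811 W
P_out = η·P_in = 0.834 × 26811 = 22360 W
n = n_s = 120×60/4 = 1800 rpm (synchronous)
ω = 2π×1800/60 = 188.5 rad/s
τ = P_out/ω = 22360/188.5 = 118.6 N·m
In lb·ft: 118.6/1.356 = 87.5 lb·ft

87.5 lb·ft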